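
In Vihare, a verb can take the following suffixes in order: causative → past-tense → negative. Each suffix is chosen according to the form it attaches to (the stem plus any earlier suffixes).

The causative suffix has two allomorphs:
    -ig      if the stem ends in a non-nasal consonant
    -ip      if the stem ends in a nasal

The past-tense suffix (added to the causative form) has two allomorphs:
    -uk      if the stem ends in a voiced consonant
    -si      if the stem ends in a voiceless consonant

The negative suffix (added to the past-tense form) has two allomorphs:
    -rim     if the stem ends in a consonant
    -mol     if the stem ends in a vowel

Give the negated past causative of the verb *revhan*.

revhanipsimol

The final consonant of *revhan* is /n/, which is a nasal, so the causative suffix is -ip, giving *revhanip*.
The causative form *revhanip* — final consonant /p/ (voiceless) → -si → *revhanipsi*.
The past-tense form *revhanipsi* — final sound /i/ (a vowel) → -mol → *revhanipsimol*.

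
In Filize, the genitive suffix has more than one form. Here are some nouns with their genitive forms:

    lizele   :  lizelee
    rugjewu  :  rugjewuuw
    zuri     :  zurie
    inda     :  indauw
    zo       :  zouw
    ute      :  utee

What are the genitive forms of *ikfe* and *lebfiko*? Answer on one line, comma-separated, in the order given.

The alternation tracks the last vowel of the stem — -e when the last vowel of the stem is a front vowel (*lizele*, *zuri*, *ute*); -uw when the last vowel of the stem is a back vowel (*rugjewu*, *inda*, *zo*).
The last vowel of *ikfe* is /e/, which is a front vowel, so the suffix is -e, giving *ikfee*.
*lebfiko* — last vowel /o/ (a back vowel) → -uw → *lebfikouw*.

ikfee, lebfikouw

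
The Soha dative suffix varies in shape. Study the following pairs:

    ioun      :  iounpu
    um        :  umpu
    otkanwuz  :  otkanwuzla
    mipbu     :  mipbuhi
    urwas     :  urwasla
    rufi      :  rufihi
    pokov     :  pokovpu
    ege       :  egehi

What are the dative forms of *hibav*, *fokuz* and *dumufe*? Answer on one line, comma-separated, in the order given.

The alternation tracks the final sound of the stem — -la when the stem ends in a sibilant (*otkanwuz*, *urwas*); -pu when the stem ends in a non-sibilant consonant (*ioun*, *um*, *pokov*); -hi when the stem ends in a vowel (*mipbu*, *rufi*, *ege*).
*hibav* — final sound /v/ (a non-sibilant consonant) → -pu → *hibavpu*.
Since the final sound of *fokuz* is /z/ (a sibilant), it takes -la, giving *fokuzla*.
*dumufe* — final sound /e/ (a vowel) → -hi → *dumufehi*.

hibavpu, fokuzla, dumufehi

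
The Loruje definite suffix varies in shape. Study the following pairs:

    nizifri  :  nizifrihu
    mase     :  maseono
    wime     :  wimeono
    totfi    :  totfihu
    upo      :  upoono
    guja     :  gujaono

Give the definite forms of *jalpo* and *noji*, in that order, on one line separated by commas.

jalpoono, nojihu

The alternation tracks the last vowel of the stem — -hu when the last vowel of the stem is a high vowel (*nizifri*, *totfi*); -ono when the last vowel of the stem is a non-high vowel (*mase*, *wime*, *upo*, *guja*).
Since the last vowel of *jalpo* is /o/ (a non-high vowel), it takes -ono, giving *jalpoono*.
*noji*: last vowel = /i/, a high vowel → -hu → *nojihu*.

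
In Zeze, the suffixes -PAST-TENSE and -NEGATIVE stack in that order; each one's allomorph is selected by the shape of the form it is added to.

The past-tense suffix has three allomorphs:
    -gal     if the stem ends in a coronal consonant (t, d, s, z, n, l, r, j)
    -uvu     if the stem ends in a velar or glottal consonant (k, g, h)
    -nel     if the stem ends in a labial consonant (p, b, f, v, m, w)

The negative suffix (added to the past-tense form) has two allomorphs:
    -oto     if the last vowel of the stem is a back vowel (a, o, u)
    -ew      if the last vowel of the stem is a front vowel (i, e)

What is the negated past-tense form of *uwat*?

Since the final consonant of *uwat* is /t/ (coronal), it takes -gal, giving *uwatgal*.
Since the last vowel of the past-tense form *uwatgal* is /a/ (a back vowel), it takes -oto, giving *uwatgaloto*.

uwatgaloto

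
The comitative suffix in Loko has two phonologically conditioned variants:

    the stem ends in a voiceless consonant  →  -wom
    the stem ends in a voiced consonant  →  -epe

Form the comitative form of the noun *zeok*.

zeokwom

*zeok* — final consonant /k/ (voiceless) → -wom → *zeokwom*.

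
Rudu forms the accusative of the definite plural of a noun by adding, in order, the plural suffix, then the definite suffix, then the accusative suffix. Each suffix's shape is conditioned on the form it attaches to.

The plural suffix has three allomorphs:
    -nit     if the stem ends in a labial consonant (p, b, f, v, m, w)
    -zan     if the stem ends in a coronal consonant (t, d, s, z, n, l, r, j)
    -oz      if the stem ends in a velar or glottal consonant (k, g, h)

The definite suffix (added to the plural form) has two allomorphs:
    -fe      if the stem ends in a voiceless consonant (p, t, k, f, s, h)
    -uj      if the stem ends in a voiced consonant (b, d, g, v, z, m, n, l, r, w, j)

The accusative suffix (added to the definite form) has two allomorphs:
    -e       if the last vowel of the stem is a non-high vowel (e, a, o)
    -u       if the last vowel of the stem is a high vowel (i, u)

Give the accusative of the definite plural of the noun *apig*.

*apig* — final consonant /g/ (velar/glottal) → -oz → *apigoz*.
The final consonant of the plural form *apigoz* is /z/, which is voiced, so the definite suffix is -uj, giving *apigozuj*.
The last vowel of the definite form *apigozuj* is /u/, which is a high vowel, so the accusative suffix is -u, giving *apigozuju*.

apigozuju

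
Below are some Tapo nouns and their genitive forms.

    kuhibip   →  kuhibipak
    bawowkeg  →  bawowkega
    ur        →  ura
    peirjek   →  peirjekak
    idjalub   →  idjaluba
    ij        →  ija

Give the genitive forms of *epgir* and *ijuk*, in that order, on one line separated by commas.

The suffix is conditioned by the final consonant: -ak when the stem ends in a voiceless consonant (*kuhibip*, *peirjek*); -a when the stem ends in a voiced consonant (*bawowkeg*, *ur*, *idjalub*, *ij*).
Since the final consonant of *epgir* is /r/ (voiced), it takes -a, giving *epgira*.
*ijuk*: final consonant = /k/, voiceless → -ak → *ijukak*.

epgira, ijukak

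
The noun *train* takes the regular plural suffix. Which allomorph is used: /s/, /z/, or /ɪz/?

/z/

The stem *train* ends in a voiced non-sibilant sound.
The plural suffix surfaces as /ɪz/ after sibilants, /s/ after other voiceless consonants, and /z/ after other voiced sounds.
So the plural -s on *train* is pronounced /z/.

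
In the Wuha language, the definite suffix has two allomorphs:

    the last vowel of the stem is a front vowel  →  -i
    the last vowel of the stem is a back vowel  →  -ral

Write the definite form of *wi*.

Since the last vowel of *wi* is /i/ (a front vowel), it takes -i, giving *wii*.

wii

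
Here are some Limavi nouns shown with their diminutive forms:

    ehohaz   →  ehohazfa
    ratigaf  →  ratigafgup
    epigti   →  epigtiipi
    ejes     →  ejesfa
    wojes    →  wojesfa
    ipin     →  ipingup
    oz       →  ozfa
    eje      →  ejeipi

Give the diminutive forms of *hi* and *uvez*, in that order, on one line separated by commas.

The pattern is sibilance of the final sound: -fa when the stem ends in a sibilant (*ehohaz*, *ejes*, *wojes*, *oz*); -gup when the stem ends in a non-sibilant consonant (*ratigaf*, *ipin*); -ipi when the stem ends in a vowel (*epigti*, *eje*).
*hi* — final sound /i/ (a vowel) → -ipi → *hiipi*.
*uvez*: final sound = /z/, a sibilant → -fa → *uvezfa*.

hiipi, uvezfa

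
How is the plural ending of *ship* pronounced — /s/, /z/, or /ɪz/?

/s/

The stem *ship* ends in a voiceless non-sibilant consonant.
The plural suffix surfaces as /ɪz/ after sibilants, /s/ after other voiceless consonants, and /z/ after other voiced sounds.
So the plural -s on *ship* is pronounced /s/.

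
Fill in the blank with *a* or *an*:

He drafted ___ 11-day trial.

The indefinite article is chosen by the initial *sound* of the following word, not its spelling.
The number *11* is spoken "eleven", beginning with /ɪˈlɛvən/ — a vowel sound.
So the article is *an*: He drafted an 11-day trial.

an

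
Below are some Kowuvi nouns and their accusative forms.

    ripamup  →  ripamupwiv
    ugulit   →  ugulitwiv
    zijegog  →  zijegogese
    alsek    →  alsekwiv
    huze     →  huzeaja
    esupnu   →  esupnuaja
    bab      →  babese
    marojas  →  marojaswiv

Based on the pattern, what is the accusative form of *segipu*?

The pattern is voicing of the final sound: -wiv when the stem ends in a voiceless consonant (*ripamup*, *ugulit*, *alsek*, *marojas*); -ese when the stem ends in a voiced consonant (*zijegog*, *bab*); -aja when the stem ends in a vowel (*huze*, *esupnu*).
The final sound of *segipu* is /u/, which is a vowel, so the suffix is -aja, giving *segipuaja*.

segipuaja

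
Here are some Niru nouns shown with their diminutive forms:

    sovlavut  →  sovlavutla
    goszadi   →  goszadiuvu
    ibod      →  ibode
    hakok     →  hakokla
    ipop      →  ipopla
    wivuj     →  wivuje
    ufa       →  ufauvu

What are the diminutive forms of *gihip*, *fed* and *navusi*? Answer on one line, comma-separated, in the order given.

Looking at the final sound of each stem: -la when the stem ends in a voiceless consonant (*sovlavut*, *hakok*, *ipop*); -e when the stem ends in a voiced consonant (*ibod*, *wivuj*); -uvu when the stem ends in a vowel (*goszadi*, *ufa*).
The final sound of *gihip* is /p/, which is a voiceless consonant, so the suffix is -la, giving *gihipla*.
Since the final sound of *fed* is /d/ (a voiced consonant), it takes -e, giving *fede*.
*navusi*: final sound = /i/, a vowel → -uvu → *navusiuvu*.

gihipla, fede, navusiuvu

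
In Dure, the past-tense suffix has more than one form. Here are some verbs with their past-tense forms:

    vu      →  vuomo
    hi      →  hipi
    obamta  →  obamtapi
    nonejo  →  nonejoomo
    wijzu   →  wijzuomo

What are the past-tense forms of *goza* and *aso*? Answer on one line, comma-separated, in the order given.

gozapi, asoomo

The alternation tracks the last vowel of the stem — -omo when the last vowel of the stem is a rounded vowel (*vu*, *nonejo*, *wijzu*); -pi when the last vowel of the stem is an unrounded vowel (*hi*, *obamta*).
The last vowel of *goza* is /a/, which is an unrounded vowel, so the suffix is -pi, giving *gozapi*.
*aso* — last vowel /o/ (a rounded vowel) → -omo → *asoomo*.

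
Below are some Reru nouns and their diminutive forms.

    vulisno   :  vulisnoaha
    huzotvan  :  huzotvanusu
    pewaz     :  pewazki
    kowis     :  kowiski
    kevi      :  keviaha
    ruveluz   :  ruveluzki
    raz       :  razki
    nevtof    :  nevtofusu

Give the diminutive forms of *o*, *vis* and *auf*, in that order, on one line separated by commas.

oaha, viski, aufusu

Looking at the final sound of each stem: -ki when the stem ends in a sibilant (*pewaz*, *kowis*, *ruveluz*, *raz*); -usu when the stem ends in a non-sibilant consonant (*huzotvan*, *nevtof*); -aha when the stem ends in a vowel (*vulisno*, *kevi*).
*o*: final sound = /o/, a vowel → -aha → *oaha*.
Since the final sound of *vis* is /s/ (a sibilant), it takes -ki, giving *viski*.
Since the final sound of *auf* is /f/ (a non-sibilant consonant), it takes -usu, giving *aufusu*.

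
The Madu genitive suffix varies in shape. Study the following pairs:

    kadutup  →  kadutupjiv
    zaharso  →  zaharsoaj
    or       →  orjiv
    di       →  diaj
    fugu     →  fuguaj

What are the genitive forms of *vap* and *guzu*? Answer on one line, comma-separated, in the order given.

Looking at the final sound of each stem: -jiv when the stem ends in a consonant (*kadutup*, *or*); -aj when the stem ends in a vowel (*zaharso*, *di*, *fugu*).
The final sound of *vap* is /p/, which is a consonant, so the suffix is -jiv, giving *vapjiv*.
*guzu* — final sound /u/ (a vowel) → -aj → *guzuaj*.

vapjiv, guzuaj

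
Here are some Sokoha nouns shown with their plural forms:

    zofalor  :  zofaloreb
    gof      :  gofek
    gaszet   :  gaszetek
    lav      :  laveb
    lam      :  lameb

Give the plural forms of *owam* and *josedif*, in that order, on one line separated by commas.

owameb, josedifek

The alternation tracks the final consonant of the stem — -ek when the stem ends in a voiceless consonant (*gof*, *gaszet*); -eb when the stem ends in a voiced consonant (*zofalor*, *lav*, *lam*).
Since the final consonant of *owam* is /m/ (voiced), it takes -eb, giving *owameb*.
Since the final consonant of *josedif* is /f/ (voiceless), it takes -ek, giving *josedifek*.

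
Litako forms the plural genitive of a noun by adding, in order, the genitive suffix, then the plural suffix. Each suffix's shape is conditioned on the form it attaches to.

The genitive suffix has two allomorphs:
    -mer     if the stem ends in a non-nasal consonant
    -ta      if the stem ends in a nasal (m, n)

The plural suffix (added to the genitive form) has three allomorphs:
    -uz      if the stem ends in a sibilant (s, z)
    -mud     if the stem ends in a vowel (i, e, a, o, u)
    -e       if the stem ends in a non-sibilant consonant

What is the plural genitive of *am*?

Since the final consonant of *am* is /m/ (a nasal), it takes -ta, giving *amta*.
Since the final sound of the genitive form *amta* is /a/ (a vowel), it takes -mud, giving *amtamud*.

amtamud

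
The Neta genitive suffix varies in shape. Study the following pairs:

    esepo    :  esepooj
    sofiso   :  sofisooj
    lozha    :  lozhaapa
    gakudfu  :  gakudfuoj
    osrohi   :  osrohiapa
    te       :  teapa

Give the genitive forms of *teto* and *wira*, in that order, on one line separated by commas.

tetooj, wiraapa

Looking at the last vowel of each stem: -oj when the last vowel of the stem is a rounded vowel (*esepo*, *sofiso*, *gakudfu*); -apa when the last vowel of the stem is an unrounded vowel (*lozha*, *osrohi*, *te*).
Since the last vowel of *teto* is /o/ (a rounded vowel), it takes -oj, giving *tetooj*.
*wira*: last vowel = /a/, an unrounded vowel → -apa → *wiraapa*.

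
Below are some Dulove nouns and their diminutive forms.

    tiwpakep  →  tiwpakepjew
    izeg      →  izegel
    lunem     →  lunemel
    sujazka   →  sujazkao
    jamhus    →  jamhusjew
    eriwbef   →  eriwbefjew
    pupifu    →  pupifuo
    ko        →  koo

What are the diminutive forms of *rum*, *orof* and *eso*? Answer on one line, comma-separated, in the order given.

rumel, orofjew, esoo

The alternation tracks the final sound of the stem — -jew when the stem ends in a voiceless consonant (*tiwpakep*, *jamhus*, *eriwbef*); -el when the stem ends in a voiced consonant (*izeg*, *lunem*); -o when the stem ends in a vowel (*sujazka*, *pupifu*, *ko*).
*rum*: final sound = /m/, a voiced consonant → -el → *rumel*.
*orof* — final sound /f/ (a voiceless consonant) → -jew → *orofjew*.
*eso*: final sound = /o/, a vowel → -o → *esoo*.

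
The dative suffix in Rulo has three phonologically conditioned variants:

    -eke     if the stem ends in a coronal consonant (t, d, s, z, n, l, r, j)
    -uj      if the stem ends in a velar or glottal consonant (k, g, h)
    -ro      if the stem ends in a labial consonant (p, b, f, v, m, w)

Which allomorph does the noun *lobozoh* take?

-uj

The final consonant of *lobozoh* is /h/, which is velar/glottal, so the suffix is -uj.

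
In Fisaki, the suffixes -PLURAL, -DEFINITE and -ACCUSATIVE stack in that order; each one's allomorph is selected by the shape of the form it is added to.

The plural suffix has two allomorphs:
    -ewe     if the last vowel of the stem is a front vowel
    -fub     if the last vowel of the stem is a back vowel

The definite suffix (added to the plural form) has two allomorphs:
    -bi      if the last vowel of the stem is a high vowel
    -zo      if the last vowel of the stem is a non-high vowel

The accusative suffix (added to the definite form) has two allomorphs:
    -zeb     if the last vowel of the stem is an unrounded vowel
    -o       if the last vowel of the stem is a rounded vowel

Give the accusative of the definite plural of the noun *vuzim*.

vuzimewezoo

Since the last vowel of *vuzim* is /i/ (a front vowel), it takes -ewe, giving *vuzimewe*.
The last vowel of the plural form *vuzimewe* is /e/, which is a non-high vowel, so the definite suffix is -zo, giving *vuzimewezo*.
The definite form *vuzimewezo* — last vowel /o/ (a rounded vowel) → -o → *vuzimewezoo*.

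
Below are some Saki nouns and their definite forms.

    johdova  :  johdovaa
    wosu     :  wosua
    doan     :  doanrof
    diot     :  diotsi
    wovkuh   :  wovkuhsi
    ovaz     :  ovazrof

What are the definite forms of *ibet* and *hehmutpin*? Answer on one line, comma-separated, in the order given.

The pattern is voicing of the final sound: -si when the stem ends in a voiceless consonant (*diot*, *wovkuh*); -rof when the stem ends in a voiced consonant (*doan*, *ovaz*); -a when the stem ends in a vowel (*johdova*, *wosu*).
Since the final sound of *ibet* is /t/ (a voiceless consonant), it takes -si, giving *ibetsi*.
Since the final sound of *hehmutpin* is /n/ (a voiced consonant), it takes -rof, giving *hehmutpinrof*.

ibetsi, hehmutpinrof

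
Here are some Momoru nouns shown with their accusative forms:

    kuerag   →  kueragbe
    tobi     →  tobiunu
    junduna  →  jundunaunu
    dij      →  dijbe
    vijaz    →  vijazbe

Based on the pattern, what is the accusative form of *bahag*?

The suffix is conditioned by the final sound: -be when the stem ends in a consonant (*kuerag*, *dij*, *vijaz*); -unu when the stem ends in a vowel (*tobi*, *junduna*).
Since the final sound of *bahag* is /g/ (a consonant), it takes -be, giving *bahagbe*.

bahagbe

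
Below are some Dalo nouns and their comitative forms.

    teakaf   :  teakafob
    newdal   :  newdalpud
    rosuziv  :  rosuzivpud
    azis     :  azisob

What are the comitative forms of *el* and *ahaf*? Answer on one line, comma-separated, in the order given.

elpud, ahafob

The pattern is voicing of the final consonant: -ob when the stem ends in a voiceless consonant (*teakaf*, *azis*); -pud when the stem ends in a voiced consonant (*newdal*, *rosuziv*).
The final consonant of *el* is /l/, which is voiced, so the suffix is -pud, giving *elpud*.
Since the final consonant of *ahaf* is /f/ (voiceless), it takes -ob, giving *ahafob*.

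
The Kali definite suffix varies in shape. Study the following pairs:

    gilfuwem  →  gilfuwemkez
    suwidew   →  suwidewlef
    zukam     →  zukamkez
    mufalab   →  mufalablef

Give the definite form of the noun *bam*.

The alternation tracks the final consonant of the stem — -kez when the stem ends in a nasal (*gilfuwem*, *zukam*); -lef when the stem ends in a non-nasal consonant (*suwidew*, *mufalab*).
*bam* — final consonant /m/ (a nasal) → -kez → *bamkez*.

bamkez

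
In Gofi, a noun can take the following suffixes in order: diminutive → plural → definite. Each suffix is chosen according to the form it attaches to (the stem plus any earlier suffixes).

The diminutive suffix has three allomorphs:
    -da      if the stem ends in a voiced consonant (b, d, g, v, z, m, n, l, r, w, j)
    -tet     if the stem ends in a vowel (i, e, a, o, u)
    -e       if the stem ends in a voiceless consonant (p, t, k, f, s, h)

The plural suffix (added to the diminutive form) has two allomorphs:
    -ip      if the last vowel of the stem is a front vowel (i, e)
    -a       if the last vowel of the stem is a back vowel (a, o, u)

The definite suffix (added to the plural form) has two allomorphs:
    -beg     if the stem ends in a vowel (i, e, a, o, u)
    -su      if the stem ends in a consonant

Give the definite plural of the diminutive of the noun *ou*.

The final sound of *ou* is /u/, which is a vowel, so the diminutive suffix is -tet, giving *outet*.
The diminutive form *outet* — last vowel /e/ (a front vowel) → -ip → *outetip*.
Since the final sound of the plural form *outetip* is /p/ (a consonant), it takes -su, giving *outetipsu*.

outetipsu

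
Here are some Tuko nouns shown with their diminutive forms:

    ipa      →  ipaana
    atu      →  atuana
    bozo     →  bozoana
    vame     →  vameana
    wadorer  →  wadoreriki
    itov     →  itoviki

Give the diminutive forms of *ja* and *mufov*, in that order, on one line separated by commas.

jaana, mufoviki

The pattern is consonant vs. vowel: -iki when the stem ends in a consonant (*wadorer*, *itov*); -ana when the stem ends in a vowel (*ipa*, *atu*, *bozo*, *vame*).
*ja* — final sound /a/ (a vowel) → -ana → *jaana*.
The final sound of *mufov* is /v/, which is a consonant, so the suffix is -iki, giving *mufoviki*.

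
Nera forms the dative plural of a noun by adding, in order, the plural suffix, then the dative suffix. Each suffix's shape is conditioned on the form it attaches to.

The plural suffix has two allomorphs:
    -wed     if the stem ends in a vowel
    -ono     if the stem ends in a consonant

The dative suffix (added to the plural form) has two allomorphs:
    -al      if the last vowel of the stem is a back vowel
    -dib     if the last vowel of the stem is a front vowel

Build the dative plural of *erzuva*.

erzuvaweddib

The final sound of *erzuva* is /a/, which is a vowel, so the plural suffix is -wed, giving *erzuvawed*.
The plural form *erzuvawed* — last vowel /e/ (a front vowel) → -dib → *erzuvaweddib*.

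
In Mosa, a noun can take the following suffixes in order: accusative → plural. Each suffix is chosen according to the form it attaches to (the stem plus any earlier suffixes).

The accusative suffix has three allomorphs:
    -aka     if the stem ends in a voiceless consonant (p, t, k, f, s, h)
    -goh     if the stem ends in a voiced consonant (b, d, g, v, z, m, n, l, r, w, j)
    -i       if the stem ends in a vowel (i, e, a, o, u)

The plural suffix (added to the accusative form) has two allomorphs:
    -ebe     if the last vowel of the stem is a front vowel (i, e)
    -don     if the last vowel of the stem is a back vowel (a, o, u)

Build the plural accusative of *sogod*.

*sogod* — final sound /d/ (a voiced consonant) → -goh → *sogodgoh*.
The last vowel of the accusative form *sogodgoh* is /o/, which is a back vowel, so the plural suffix is -don, giving *sogodgohdon*.

sogodgohdon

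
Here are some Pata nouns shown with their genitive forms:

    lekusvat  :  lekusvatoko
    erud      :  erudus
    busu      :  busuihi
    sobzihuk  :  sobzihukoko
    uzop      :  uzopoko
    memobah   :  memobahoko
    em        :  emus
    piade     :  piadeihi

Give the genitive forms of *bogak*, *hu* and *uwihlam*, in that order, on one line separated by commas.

bogakoko, huihi, uwihlamus

Looking at the final sound of each stem: -oko when the stem ends in a voiceless consonant (*lekusvat*, *sobzihuk*, *uzop*, *memobah*); -us when the stem ends in a voiced consonant (*erud*, *em*); -ihi when the stem ends in a vowel (*busu*, *piade*).
The final sound of *bogak* is /k/, which is a voiceless consonant, so the suffix is -oko, giving *bogakoko*.
Since the final sound of *hu* is /u/ (a vowel), it takes -ihi, giving *huihi*.
*uwihlam*: final sound = /m/, a voiced consonant → -us → *uwihlamus*.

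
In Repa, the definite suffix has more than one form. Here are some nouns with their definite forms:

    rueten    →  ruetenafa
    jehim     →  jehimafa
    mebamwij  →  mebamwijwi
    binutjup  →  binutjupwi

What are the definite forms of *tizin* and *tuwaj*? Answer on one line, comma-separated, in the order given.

Looking at the final consonant of each stem: -afa when the stem ends in a nasal (*rueten*, *jehim*); -wi when the stem ends in a non-nasal consonant (*mebamwij*, *binutjup*).
Since the final consonant of *tizin* is /n/ (a nasal), it takes -afa, giving *tizinafa*.
The final consonant of *tuwaj* is /j/, which is non-nasal, so the suffix is -wi, giving *tuwajwi*.

tizinafa, tuwajwi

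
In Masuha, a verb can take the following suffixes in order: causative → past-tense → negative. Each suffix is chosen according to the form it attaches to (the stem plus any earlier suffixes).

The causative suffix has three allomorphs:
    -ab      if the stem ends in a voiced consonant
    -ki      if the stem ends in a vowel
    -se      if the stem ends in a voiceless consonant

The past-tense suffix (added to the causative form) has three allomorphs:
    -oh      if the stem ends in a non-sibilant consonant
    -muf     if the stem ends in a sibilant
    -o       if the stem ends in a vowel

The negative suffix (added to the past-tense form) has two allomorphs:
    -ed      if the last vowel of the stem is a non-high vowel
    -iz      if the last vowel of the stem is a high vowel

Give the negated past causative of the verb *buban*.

The final sound of *buban* is /n/, which is a voiced consonant, so the causative suffix is -ab, giving *bubanab*.
Since the final sound of the causative form *bubanab* is /b/ (a non-sibilant consonant), it takes -oh, giving *bubanaboh*.
Since the last vowel of the past-tense form *bubanaboh* is /o/ (a non-high vowel), it takes -ed, giving *bubanabohed*.

bubanabohed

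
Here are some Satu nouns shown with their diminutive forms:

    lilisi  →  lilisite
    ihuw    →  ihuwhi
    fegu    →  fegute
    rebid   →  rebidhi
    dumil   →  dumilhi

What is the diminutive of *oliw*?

The suffix is conditioned by the final sound: -hi when the stem ends in a consonant (*ihuw*, *rebid*, *dumil*); -te when the stem ends in a vowel (*lilisi*, *fegu*).
The final sound of *oliw* is /w/, which is a consonant, so the suffix is -hi, giving *oliwhi*.

oliwhi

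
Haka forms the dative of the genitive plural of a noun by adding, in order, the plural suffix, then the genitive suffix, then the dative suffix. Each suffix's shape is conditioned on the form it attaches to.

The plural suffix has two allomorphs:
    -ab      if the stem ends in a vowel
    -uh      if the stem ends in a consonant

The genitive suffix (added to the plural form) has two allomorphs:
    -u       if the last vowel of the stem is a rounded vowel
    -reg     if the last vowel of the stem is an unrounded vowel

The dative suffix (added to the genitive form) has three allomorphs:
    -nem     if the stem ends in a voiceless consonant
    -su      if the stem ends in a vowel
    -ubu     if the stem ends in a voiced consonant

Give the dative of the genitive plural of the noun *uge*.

ugeabregubu

Since the final sound of *uge* is /e/ (a vowel), it takes -ab, giving *ugeab*.
The last vowel of the plural form *ugeab* is /a/, which is an unrounded vowel, so the genitive suffix is -reg, giving *ugeabreg*.
The genitive form *ugeabreg*: final sound = /g/, a voiced consonant → -ubu → *ugeabregubu*.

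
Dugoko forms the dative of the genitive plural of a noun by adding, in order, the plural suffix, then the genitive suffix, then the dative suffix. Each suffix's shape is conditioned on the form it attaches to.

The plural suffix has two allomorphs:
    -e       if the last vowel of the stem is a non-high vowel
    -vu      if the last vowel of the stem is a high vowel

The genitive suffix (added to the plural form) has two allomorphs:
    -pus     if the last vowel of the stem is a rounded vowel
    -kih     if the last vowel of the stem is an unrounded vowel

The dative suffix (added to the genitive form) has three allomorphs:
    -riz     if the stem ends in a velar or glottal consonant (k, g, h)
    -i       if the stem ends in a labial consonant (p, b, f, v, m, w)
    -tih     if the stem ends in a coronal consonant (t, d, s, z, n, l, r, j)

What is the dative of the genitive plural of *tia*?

tiaekihriz

*tia* — last vowel /a/ (a non-high vowel) → -e → *tiae*.
The plural form *tiae* — last vowel /e/ (an unrounded vowel) → -kih → *tiaekih*.
The final consonant of the genitive form *tiaekih* is /h/, which is velar/glottal, so the dative suffix is -riz, giving *tiaekihriz*.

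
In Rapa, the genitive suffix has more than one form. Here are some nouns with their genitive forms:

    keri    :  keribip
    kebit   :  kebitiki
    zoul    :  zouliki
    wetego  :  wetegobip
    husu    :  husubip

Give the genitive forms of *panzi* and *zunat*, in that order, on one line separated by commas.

panzibip, zunatiki

The pattern is consonant vs. vowel: -iki when the stem ends in a consonant (*kebit*, *zoul*); -bip when the stem ends in a vowel (*keri*, *wetego*, *husu*).
Since the final sound of *panzi* is /i/ (a vowel), it takes -bip, giving *panzibip*.
*zunat* — final sound /t/ (a consonant) → -iki → *zunatiki*.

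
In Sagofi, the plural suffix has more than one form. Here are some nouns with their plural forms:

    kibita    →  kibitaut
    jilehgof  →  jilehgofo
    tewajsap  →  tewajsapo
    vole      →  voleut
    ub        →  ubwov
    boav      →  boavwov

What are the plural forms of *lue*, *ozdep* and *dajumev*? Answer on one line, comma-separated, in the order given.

lueut, ozdepo, dajumevwov

The pattern is voicing of the final sound: -o when the stem ends in a voiceless consonant (*jilehgof*, *tewajsap*); -wov when the stem ends in a voiced consonant (*ub*, *boav*); -ut when the stem ends in a vowel (*kibita*, *vole*).
The final sound of *lue* is /e/, which is a vowel, so the suffix is -ut, giving *lueut*.
*ozdep*: final sound = /p/, a voiceless consonant → -o → *ozdepo*.
Since the final sound of *dajumev* is /v/ (a voiced consonant), it takes -wov, giving *dajumevwov*.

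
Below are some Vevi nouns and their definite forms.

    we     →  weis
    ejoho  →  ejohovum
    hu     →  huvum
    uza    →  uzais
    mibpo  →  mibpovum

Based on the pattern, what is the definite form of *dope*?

dopeis

The suffix is conditioned by the last vowel: -vum when the last vowel of the stem is a rounded vowel (*ejoho*, *hu*, *mibpo*); -is when the last vowel of the stem is an unrounded vowel (*we*, *uza*).
The last vowel of *dope* is /e/, which is an unrounded vowel, so the suffix is -is, giving *dopeis*.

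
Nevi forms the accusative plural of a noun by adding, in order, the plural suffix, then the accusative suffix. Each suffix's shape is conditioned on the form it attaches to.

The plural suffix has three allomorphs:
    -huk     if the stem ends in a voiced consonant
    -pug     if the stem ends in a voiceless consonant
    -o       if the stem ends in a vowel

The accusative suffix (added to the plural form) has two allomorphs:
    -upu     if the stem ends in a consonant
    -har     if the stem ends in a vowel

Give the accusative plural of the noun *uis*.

The final sound of *uis* is /s/, which is a voiceless consonant, so the plural suffix is -pug, giving *uispug*.
Since the final sound of the plural form *uispug* is /g/ (a consonant), it takes -upu, giving *uispugupu*.

uispugupu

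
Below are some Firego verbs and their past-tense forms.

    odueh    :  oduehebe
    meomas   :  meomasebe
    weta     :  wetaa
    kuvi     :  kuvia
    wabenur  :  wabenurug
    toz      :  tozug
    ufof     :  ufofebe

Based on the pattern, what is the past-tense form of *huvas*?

The pattern is voicing of the final sound: -ebe when the stem ends in a voiceless consonant (*odueh*, *meomas*, *ufof*); -ug when the stem ends in a voiced consonant (*wabenur*, *toz*); -a when the stem ends in a vowel (*weta*, *kuvi*).
Since the final sound of *huvas* is /s/ (a voiceless consonant), it takes -ebe, giving *huvasebe*.

huvasebe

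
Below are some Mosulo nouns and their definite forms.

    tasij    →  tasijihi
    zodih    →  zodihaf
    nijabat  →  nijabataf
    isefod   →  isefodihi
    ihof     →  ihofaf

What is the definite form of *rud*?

rudihi

The pattern is voicing of the final consonant: -af when the stem ends in a voiceless consonant (*zodih*, *nijabat*, *ihof*); -ihi when the stem ends in a voiced consonant (*tasij*, *isefod*).
*rud* — final consonant /d/ (voiced) → -ihi → *rudihi*.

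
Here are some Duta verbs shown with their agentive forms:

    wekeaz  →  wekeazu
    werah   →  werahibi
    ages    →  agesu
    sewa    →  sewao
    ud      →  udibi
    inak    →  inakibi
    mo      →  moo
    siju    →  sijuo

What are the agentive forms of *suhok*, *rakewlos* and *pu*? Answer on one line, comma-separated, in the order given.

suhokibi, rakewlosu, puo

The suffix is conditioned by the final sound: -u when the stem ends in a sibilant (*wekeaz*, *ages*); -ibi when the stem ends in a non-sibilant consonant (*werah*, *ud*, *inak*); -o when the stem ends in a vowel (*sewa*, *mo*, *siju*).
*suhok*: final sound = /k/, a non-sibilant consonant → -ibi → *suhokibi*.
Since the final sound of *rakewlos* is /s/ (a sibilant), it takes -u, giving *rakewlosu*.
*pu* — final sound /u/ (a vowel) → -o → *puo*.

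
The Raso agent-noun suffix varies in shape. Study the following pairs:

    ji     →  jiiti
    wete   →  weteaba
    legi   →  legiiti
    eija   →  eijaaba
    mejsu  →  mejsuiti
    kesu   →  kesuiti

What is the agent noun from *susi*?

The pattern is height harmony: -iti when the last vowel of the stem is a high vowel (*ji*, *legi*, *mejsu*, *kesu*); -aba when the last vowel of the stem is a non-high vowel (*wete*, *eija*).
The last vowel of *susi* is /i/, which is a high vowel, so the suffix is -iti, giving *susiiti*.

susiiti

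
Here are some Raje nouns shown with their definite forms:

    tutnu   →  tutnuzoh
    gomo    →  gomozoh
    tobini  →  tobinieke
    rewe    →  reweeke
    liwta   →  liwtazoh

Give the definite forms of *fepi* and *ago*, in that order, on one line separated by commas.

fepieke, agozoh

Looking at the last vowel of each stem: -eke when the last vowel of the stem is a front vowel (*tobini*, *rewe*); -zoh when the last vowel of the stem is a back vowel (*tutnu*, *gomo*, *liwta*).
*fepi*: last vowel = /i/, a front vowel → -eke → *fepieke*.
*ago* — last vowel /o/ (a back vowel) → -zoh → *agozoh*.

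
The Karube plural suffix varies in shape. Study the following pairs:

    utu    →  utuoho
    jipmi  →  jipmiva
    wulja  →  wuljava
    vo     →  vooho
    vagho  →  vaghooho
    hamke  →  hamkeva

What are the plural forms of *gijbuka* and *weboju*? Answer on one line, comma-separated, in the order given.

gijbukava, webojuoho

The suffix is conditioned by the last vowel: -oho when the last vowel of the stem is a rounded vowel (*utu*, *vo*, *vagho*); -va when the last vowel of the stem is an unrounded vowel (*jipmi*, *wulja*, *hamke*).
Since the last vowel of *gijbuka* is /a/ (an unrounded vowel), it takes -va, giving *gijbukava*.
*weboju* — last vowel /u/ (a rounded vowel) → -oho → *webojuoho*.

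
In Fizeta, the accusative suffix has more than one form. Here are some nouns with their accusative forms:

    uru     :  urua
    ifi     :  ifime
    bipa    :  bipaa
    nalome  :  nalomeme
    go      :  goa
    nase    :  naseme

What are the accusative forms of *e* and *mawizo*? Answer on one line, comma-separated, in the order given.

The pattern is front/back vowel harmony: -me when the last vowel of the stem is a front vowel (*ifi*, *nalome*, *nase*); -a when the last vowel of the stem is a back vowel (*uru*, *bipa*, *go*).
*e*: last vowel = /e/, a front vowel → -me → *eme*.
The last vowel of *mawizo* is /o/, which is a back vowel, so the suffix is -a, giving *mawizoa*.

eme, mawizoa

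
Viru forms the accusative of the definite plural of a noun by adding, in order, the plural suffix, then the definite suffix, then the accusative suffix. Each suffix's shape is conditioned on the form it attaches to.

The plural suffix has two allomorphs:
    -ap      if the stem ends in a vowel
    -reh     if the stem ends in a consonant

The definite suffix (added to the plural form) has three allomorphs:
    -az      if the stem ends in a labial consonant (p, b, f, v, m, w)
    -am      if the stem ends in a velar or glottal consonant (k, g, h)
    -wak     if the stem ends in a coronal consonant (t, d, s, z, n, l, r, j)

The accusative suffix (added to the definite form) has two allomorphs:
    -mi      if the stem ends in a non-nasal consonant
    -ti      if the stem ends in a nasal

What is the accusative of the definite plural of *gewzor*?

Since the final sound of *gewzor* is /r/ (a consonant), it takes -reh, giving *gewzorreh*.
Since the final consonant of the plural form *gewzorreh* is /h/ (velar/glottal), it takes -am, giving *gewzorreham*.
The definite form *gewzorreham*: final consonant = /m/, a nasal → -ti → *gewzorrehamti*.

gewzorrehamti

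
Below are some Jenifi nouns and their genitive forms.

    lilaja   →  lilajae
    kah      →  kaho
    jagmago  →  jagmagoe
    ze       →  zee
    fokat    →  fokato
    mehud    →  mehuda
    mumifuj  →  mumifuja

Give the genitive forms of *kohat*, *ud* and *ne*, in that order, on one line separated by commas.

kohato, uda, nee

The alternation tracks the final sound of the stem — -o when the stem ends in a voiceless consonant (*kah*, *fokat*); -a when the stem ends in a voiced consonant (*mehud*, *mumifuj*); -e when the stem ends in a vowel (*lilaja*, *jagmago*, *ze*).
The final sound of *kohat* is /t/, which is a voiceless consonant, so the suffix is -o, giving *kohato*.
The final sound of *ud* is /d/, which is a voiced consonant, so the suffix is -a, giving *uda*.
The final sound of *ne* is /e/, which is a vowel, so the suffix is -e, giving *nee*.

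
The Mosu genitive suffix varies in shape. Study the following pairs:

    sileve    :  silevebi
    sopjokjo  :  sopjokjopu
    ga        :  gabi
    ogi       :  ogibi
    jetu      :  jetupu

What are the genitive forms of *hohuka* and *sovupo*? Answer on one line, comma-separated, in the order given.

hohukabi, sovupopu

The pattern is rounding harmony: -pu when the last vowel of the stem is a rounded vowel (*sopjokjo*, *jetu*); -bi when the last vowel of the stem is an unrounded vowel (*sileve*, *ga*, *ogi*).
The last vowel of *hohuka* is /a/, which is an unrounded vowel, so the suffix is -bi, giving *hohukabi*.
*sovupo*: last vowel = /o/, a rounded vowel → -pu → *sovupopu*.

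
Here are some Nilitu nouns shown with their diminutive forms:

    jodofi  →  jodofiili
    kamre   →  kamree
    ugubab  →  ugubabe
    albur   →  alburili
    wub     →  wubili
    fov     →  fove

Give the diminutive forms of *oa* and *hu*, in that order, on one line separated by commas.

The pattern is height harmony: -ili when the last vowel of the stem is a high vowel (*jodofi*, *albur*, *wub*); -e when the last vowel of the stem is a non-high vowel (*kamre*, *ugubab*, *fov*).
Since the last vowel of *oa* is /a/ (a non-high vowel), it takes -e, giving *oae*.
*hu*: last vowel = /u/, a high vowel → -ili → *huili*.

oae, huili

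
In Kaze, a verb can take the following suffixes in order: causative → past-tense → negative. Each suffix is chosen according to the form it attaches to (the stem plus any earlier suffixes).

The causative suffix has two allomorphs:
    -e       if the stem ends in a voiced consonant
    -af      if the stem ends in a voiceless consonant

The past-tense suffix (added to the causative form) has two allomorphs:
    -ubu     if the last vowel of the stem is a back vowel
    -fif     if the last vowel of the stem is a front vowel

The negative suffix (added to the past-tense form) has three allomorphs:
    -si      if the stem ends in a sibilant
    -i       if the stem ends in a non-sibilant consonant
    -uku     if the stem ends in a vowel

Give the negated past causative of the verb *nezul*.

The final consonant of *nezul* is /l/, which is voiced, so the causative suffix is -e, giving *nezule*.
The causative form *nezule* — last vowel /e/ (a front vowel) → -fif → *nezulefif*.
The past-tense form *nezulefif*: final sound = /f/, a non-sibilant consonant → -i → *nezulefifi*.

nezulefifi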